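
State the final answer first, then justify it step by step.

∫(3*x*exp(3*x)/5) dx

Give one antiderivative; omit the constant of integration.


The answer is x*exp(3*x)/5 - exp(3*x)/15.
Step 1. Integrate ∫(3*x*exp(3*x)/5) dx by parts with u = x, dv = (3*exp(3*x)/5) dx, so v = exp(3*x)/5: now x*exp(3*x)/5 + ∫(-exp(3*x)/5) dx.
Step 2. Evaluate the standard form: now x*exp(3*x)/5 - exp(3*x)/15.
Answer: x*exp(3*x)/5 - exp(3*x)/15.


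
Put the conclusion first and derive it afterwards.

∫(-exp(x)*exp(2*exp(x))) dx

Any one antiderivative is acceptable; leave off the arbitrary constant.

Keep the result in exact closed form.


The answer is -exp(2*exp(x))/2.
Step 1. Substitute u = exp(x), turning ∫(-exp(x)*exp(2*exp(x))) dx into ∫(-exp(2*u)) du: now ∫(-exp(2*u)) du.
Step 2. Evaluate the standard form: now -exp(2*u)/2.
Step 3. Substitute back u = exp(x): now -exp(2*exp(x))/2.
Answer: -exp(2*exp(x))/2.


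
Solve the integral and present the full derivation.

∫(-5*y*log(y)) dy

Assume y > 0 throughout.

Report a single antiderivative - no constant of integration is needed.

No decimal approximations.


Step 1. Integrate ∫(-5*y*log(y)) dy by parts with u = log(y), dv = (-5*y) dy, so v = -5*y**2/2 [assuming y > 0]: now -5*y**2*log(y)/2 + ∫(5*y/2) dy.
Step 2. Evaluate the standard form: now -5*y**2*log(y)/2 + 5*y**2/4.
Answer: -5*y**2*log(y)/2 + 5*y**2/4.


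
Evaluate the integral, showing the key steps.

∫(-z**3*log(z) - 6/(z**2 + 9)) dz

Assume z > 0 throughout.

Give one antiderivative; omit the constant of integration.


Step 1. Rewrite: now ∫(-z**3*log(z)) dz + ∫(-6/(z**2 + 9)) dz.
Step 2. Integrate ∫(-z**3*log(z)) dz by parts with u = log(z), dv = (-z**3) dz, so v = -z**4/4 [assuming z > 0]: now -z**4*log(z)/4 + ∫(z**3/4) dz + ∫(-6/(z**2 + 9)) dz.
Step 3. Evaluate the standard form: now -z**4*log(z)/4 + z**4/16 + ∫(-6/(z**2 + 9)) dz.
Step 4. Evaluate the standard form: now -z**4*log(z)/4 + z**4/16 - 2*atan(z/3).
Answer: -z**4*log(z)/4 + z**4/16 - 2*atan(z/3).


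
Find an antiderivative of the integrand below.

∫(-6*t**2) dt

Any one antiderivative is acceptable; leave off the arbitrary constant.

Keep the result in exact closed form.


Answer: -2*t**3.


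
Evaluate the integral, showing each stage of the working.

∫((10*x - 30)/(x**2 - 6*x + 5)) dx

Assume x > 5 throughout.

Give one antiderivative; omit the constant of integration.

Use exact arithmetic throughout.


Step 1. Decompose ∫((10*x - 30)/(x**2 - 6*x + 5)) dx by partial fractions, (10*x - 30)/(x**2 - 6*x + 5) = 5/(x - 1) + 5/(x - 5): now ∫(5/(x - 5)) dx + ∫(5/(x - 1)) dx.
Step 2. Evaluate the standard form [assuming x > 1]: now 5*log(x - 1) + ∫(5/(x - 5)) dx.
Step 3. Evaluate the standard form [assuming x > 5]: now 5*log(x - 5) + 5*log(x - 1).
Answer: 5*log(x - 5) + 5*log(x - 1).


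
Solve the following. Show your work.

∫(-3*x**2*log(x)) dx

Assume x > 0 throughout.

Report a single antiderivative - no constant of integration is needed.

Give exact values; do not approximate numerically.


Step 1. Integrate ∫(-3*x**2*log(x)) dx by parts with u = log(x), dv = (-3*x**2) dx, so v = -x**3 [assuming x > 0]: now -x**3*log(x) + ∫(x**2) dx.
Step 2. Evaluate the standard form: now -x**3*log(x) + x**3/3.
Answer: -x**3*log(x) + x**3/3.


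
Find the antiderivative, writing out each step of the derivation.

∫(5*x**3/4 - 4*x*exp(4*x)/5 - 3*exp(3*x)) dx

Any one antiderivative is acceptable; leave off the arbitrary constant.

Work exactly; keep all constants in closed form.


Step 1. Rewrite: now ∫(5*x**3/4) dx + ∫(-4*x*exp(4*x)/5) dx + ∫(-3*exp(3*x)) dx.
Step 2. Evaluate the standard form: now 5*x**4/16 + ∫(-4*x*exp(4*x)/5) dx + ∫(-3*exp(3*x)) dx.
Step 3. Integrate ∫(-4*x*exp(4*x)/5) dx by parts with u = x, dv = (-4*exp(4*x)/5) dx, so v = -exp(4*x)/5: now 5*x**4/16 - x*exp(4*x)/5 + ∫(-3*exp(3*x)) dx + ∫(exp(4*x)/5) dx.
Step 4. Evaluate the standard form: now 5*x**4/16 - x*exp(4*x)/5 + exp(4*x)/20 + ∫(-3*exp(3*x)) dx.
Step 5. Evaluate the standard form: now 5*x**4/16 - x*exp(4*x)/5 + exp(4*x)/20 - exp(3*x).
Answer: 5*x**4/16 - x*exp(4*x)/5 + exp(4*x)/20 - exp(3*x).


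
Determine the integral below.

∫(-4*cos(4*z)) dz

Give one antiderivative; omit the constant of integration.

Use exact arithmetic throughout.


Answer: -sin(4*z).


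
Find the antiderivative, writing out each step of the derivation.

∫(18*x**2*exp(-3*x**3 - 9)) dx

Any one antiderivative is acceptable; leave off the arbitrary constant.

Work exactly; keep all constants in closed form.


Step 1. Substitute u = x**3 + 3, turning ∫(18*x**2*exp(-3*x**3 - 9)) dx into ∫(6*exp(-3*u)) du: now ∫(6*exp(-3*u)) du.
Step 2. Evaluate the standard form: now -2*exp(-3*u).
Step 3. Substitute back u = x**3 + 3: now -2*exp(-3*x**3 - 9).
Answer: -2*exp(-3*x**3 - 9).


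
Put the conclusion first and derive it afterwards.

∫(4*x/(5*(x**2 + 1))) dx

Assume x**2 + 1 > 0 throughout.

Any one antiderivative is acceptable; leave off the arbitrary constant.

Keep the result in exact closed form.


The answer is 2*log(x**2 + 1)/5.
Step 1. Substitute u = x**2 + 1, turning ∫(4*x/(5*(x**2 + 1))) dx into ∫(2/(5*u)) du: now ∫(2/(5*u)) du.
Step 2. Evaluate the standard form [assuming u > 0]: now 2*log(u)/5.
Step 3. Substitute back u = x**2 + 1: now 2*log(x**2 + 1)/5.
Answer: 2*log(x**2 + 1)/5.


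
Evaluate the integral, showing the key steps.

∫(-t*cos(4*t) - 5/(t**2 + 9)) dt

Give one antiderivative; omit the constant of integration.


Step 1. Rewrite: now ∫(-t*cos(4*t)) dt + ∫(-5/(t**2 + 9)) dt.
Step 2. Evaluate the standard form: now -5*atan(t/3)/3 + ∫(-t*cos(4*t)) dt.
Step 3. Integrate ∫(-t*cos(4*t)) dt by parts with u = t, dv = (-cos(4*t)) dt, so v = -sin(4*t)/4: now -t*sin(4*t)/4 - 5*atan(t/3)/3 + ∫(sin(4*t)/4) dt.
Step 4. Evaluate the standard form: now -t*sin(4*t)/4 - cos(4*t)/16 - 5*atan(t/3)/3.
Answer: -t*sin(4*t)/4 - cos(4*t)/16 - 5*atan(t/3)/3.


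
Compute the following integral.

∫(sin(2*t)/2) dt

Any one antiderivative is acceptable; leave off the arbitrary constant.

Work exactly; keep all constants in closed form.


Answer: -cos(2*t)/4.


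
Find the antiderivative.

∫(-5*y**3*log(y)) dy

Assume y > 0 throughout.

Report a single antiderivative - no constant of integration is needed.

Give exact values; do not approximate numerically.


Answer: -5*y**4*log(y)/4 + 5*y**4/16.


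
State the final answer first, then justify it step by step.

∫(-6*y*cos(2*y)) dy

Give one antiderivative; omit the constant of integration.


The answer is -3*y*sin(2*y) - 3*cos(2*y)/2.
Step 1. Integrate ∫(-6*y*cos(2*y)) dy by parts with u = y, dv = (-6*cos(2*y)) dy, so v = -3*sin(2*y): now -3*y*sin(2*y) + ∫(3*sin(2*y)) dy.
Step 2. Evaluate the standard form: now -3*y*sin(2*y) - 3*cos(2*y)/2.
Answer: -3*y*sin(2*y) - 3*cos(2*y)/2.


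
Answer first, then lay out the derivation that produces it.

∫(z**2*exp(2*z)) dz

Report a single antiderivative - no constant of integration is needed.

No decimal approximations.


The answer is z**2*exp(2*z)/2 - z*exp(2*z)/2 + exp(2*z)/4.
Step 1. Integrate ∫(z**2*exp(2*z)) dz by parts with u = z**2, dv = (exp(2*z)) dz, so v = exp(2*z)/2: now z**2*exp(2*z)/2 + ∫(-z*exp(2*z)) dz.
Step 2. Integrate ∫(-z*exp(2*z)) dz by parts with u = z, dv = (-exp(2*z)) dz, so v = -exp(2*z)/2: now z**2*exp(2*z)/2 - z*exp(2*z)/2 + ∫(exp(2*z)/2) dz.
Step 3. Evaluate the standard form: now z**2*exp(2*z)/2 - z*exp(2*z)/2 + exp(2*z)/4.
Answer: z**2*exp(2*z)/2 - z*exp(2*z)/2 + exp(2*z)/4.


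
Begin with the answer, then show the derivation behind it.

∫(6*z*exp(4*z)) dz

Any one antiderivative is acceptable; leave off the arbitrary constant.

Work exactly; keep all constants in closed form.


The answer is 3*z*exp(4*z)/2 - 3*exp(4*z)/8.
Step 1. Integrate ∫(6*z*exp(4*z)) dz by parts with u = z, dv = (6*exp(4*z)) dz, so v = 3*exp(4*z)/2: now 3*z*exp(4*z)/2 + ∫(-3*exp(4*z)/2) dz.
Step 2. Evaluate the standard form: now 3*z*exp(4*z)/2 - 3*exp(4*z)/8.
Answer: 3*z*exp(4*z)/2 - 3*exp(4*z)/8.


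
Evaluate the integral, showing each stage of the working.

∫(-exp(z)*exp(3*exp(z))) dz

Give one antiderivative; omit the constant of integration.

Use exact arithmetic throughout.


Step 1. Substitute u = exp(z), turning ∫(-exp(z)*exp(3*exp(z))) dz into ∫(-exp(3*u)) du: now ∫(-exp(3*u)) du.
Step 2. Evaluate the standard form: now -exp(3*u)/3.
Step 3. Substitute back u = exp(z): now -exp(3*exp(z))/3.
Answer: -exp(3*exp(z))/3.


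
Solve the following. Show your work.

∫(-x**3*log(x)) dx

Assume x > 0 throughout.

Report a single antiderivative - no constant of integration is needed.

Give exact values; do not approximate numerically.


Step 1. Integrate ∫(-x**3*log(x)) dx by parts with u = log(x), dv = (-x**3) dx, so v = -x**4/4 [assuming x > 0]: now -x**4*log(x)/4 + ∫(x**3/4) dx.
Step 2. Evaluate the standard form: now -x**4*log(x)/4 + x**4/16.
Answer: -x**4*log(x)/4 + x**4/16.


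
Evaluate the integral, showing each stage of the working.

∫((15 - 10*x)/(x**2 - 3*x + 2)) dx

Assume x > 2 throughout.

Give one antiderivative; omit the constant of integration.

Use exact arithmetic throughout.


Step 1. Decompose ∫((15 - 10*x)/(x**2 - 3*x + 2)) dx by partial fractions, (15 - 10*x)/(x**2 - 3*x + 2) = -5/(x - 1) - 5/(x - 2): now ∫(-5/(x - 2)) dx + ∫(-5/(x - 1)) dx.
Step 2. Evaluate the standard form [assuming x > 1]: now -5*log(x - 1) + ∫(-5/(x - 2)) dx.
Step 3. Evaluate the standard form [assuming x > 2]: now -5*log(x - 2) - 5*log(x - 1).
Answer: -5*log(x - 2) - 5*log(x - 1).


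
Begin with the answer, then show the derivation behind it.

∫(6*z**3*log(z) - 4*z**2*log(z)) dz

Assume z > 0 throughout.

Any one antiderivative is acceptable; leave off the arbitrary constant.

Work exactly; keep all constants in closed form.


The answer is 3*z**4*log(z)/2 - 3*z**4/8 - 4*z**3*log(z)/3 + 4*z**3/9.
Step 1. Rewrite: now ∫(-4*z**2*log(z)) dz + ∫(6*z**3*log(z)) dz.
Step 2. Integrate ∫(-4*z**2*log(z)) dz by parts with u = log(z), dv = (-4*z**2) dz, so v = -4*z**3/3 [assuming z > 0]: now -4*z**3*log(z)/3 + ∫(4*z**2/3) dz + ∫(6*z**3*log(z)) dz.
Step 3. Evaluate the standard form: now -4*z**3*log(z)/3 + 4*z**3/9 + ∫(6*z**3*log(z)) dz.
Step 4. Integrate ∫(6*z**3*log(z)) dz by parts with u = log(z), dv = (6*z**3) dz, so v = 3*z**4/2 [assuming z > 0]: now 3*z**4*log(z)/2 - 4*z**3*log(z)/3 + 4*z**3/9 + ∫(-3*z**3/2) dz.
Step 5. Evaluate the standard form: now 3*z**4*log(z)/2 - 3*z**4/8 - 4*z**3*log(z)/3 + 4*z**3/9.
Answer: 3*z**4*log(z)/2 - 3*z**4/8 - 4*z**3*log(z)/3 + 4*z**3/9.


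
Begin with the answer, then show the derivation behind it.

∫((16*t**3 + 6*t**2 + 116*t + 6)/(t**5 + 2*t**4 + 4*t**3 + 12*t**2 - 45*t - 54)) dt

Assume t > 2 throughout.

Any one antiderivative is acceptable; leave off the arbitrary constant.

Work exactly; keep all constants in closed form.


The answer is 2*log(t - 2) + 2*log(t + 1) - 4*log(t + 3) + 2*atan(t/3)/3.
Step 1. Decompose ∫((16*t**3 + 6*t**2 + 116*t + 6)/(t**5 + 2*t**4 + 4*t**3 + 12*t**2 - 45*t - 54)) dt by partial fractions, (16*t**3 + 6*t**2 + 116*t + 6)/(t**5 + 2*t**4 + 4*t**3 + 12*t**2 - 45*t - 54) = 2/(t**2 + 9) - 4/(t + 3) + 2/(t + 1) + 2/(t - 2): now ∫(2/(t - 2)) dt + ∫(2/(t + 1)) dt + ∫(-4/(t + 3)) dt + ∫(2/(t**2 + 9)) dt.
Step 2. Evaluate the standard form [assuming t > -3]: now -4*log(t + 3) + ∫(2/(t - 2)) dt + ∫(2/(t + 1)) dt + ∫(2/(t**2 + 9)) dt.
Step 3. Evaluate the standard form [assuming t > 2]: now 2*log(t - 2) - 4*log(t + 3) + ∫(2/(t + 1)) dt + ∫(2/(t**2 + 9)) dt.
Step 4. Evaluate the standard form [assuming t > -1]: now 2*log(t - 2) + 2*log(t + 1) - 4*log(t + 3) + ∫(2/(t**2 + 9)) dt.
Step 5. Evaluate the standard form: now 2*log(t - 2) + 2*log(t + 1) - 4*log(t + 3) + 2*atan(t/3)/3.
Answer: 2*log(t - 2) + 2*log(t + 1) - 4*log(t + 3) + 2*atan(t/3)/3.


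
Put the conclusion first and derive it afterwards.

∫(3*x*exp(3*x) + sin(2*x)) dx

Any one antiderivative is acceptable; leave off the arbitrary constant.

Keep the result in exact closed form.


The answer is x*exp(3*x) - exp(3*x)/3 - cos(2*x)/2.
Step 1. Rewrite: now ∫(3*x*exp(3*x)) dx + ∫(sin(2*x)) dx.
Step 2. Integrate ∫(3*x*exp(3*x)) dx by parts with u = x, dv = (3*exp(3*x)) dx, so v = exp(3*x): now x*exp(3*x) + ∫(-exp(3*x)) dx + ∫(sin(2*x)) dx.
Step 3. Evaluate the standard form: now x*exp(3*x) - exp(3*x)/3 + ∫(sin(2*x)) dx.
Step 4. Evaluate the standard form: now x*exp(3*x) - exp(3*x)/3 - cos(2*x)/2.
Answer: x*exp(3*x) - exp(3*x)/3 - cos(2*x)/2.


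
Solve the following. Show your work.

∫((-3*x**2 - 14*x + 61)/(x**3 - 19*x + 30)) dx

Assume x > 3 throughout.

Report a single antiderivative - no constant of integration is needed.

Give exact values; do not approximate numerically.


Step 1. Decompose ∫((-3*x**2 - 14*x + 61)/(x**3 - 19*x + 30)) dx by partial fractions, (-3*x**2 - 14*x + 61)/(x**3 - 19*x + 30) = 1/(x + 5) - 3/(x - 2) - 1/(x - 3): now ∫(-1/(x - 3)) dx + ∫(-3/(x - 2)) dx + ∫(1/(x + 5)) dx.
Step 2. Evaluate the standard form [assuming x > -5]: now log(x + 5) + ∫(-1/(x - 3)) dx + ∫(-3/(x - 2)) dx.
Step 3. Evaluate the standard form [assuming x > 2]: now -3*log(x - 2) + log(x + 5) + ∫(-1/(x - 3)) dx.
Step 4. Evaluate the standard form [assuming x > 3]: now -log(x - 3) - 3*log(x - 2) + log(x + 5).
Answer: -log(x - 3) - 3*log(x - 2) + log(x + 5).


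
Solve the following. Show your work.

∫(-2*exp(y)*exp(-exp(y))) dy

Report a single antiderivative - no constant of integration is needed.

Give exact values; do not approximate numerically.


Step 1. Substitute u = exp(y), turning ∫(-2*exp(y)*exp(-exp(y))) dy into ∫(-2*exp(-u)) du: now ∫(-2*exp(-u)) du.
Step 2. Evaluate the standard form: now 2*exp(-u).
Step 3. Substitute back u = exp(y): now 2*exp(-exp(y)).
Answer: 2*exp(-exp(y)).


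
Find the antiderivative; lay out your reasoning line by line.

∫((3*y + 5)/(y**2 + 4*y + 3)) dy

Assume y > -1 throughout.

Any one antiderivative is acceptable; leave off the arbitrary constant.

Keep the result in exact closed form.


Step 1. Decompose ∫((3*y + 5)/(y**2 + 4*y + 3)) dy by partial fractions, (3*y + 5)/(y**2 + 4*y + 3) = 2/(y + 3) + 1/(y + 1): now ∫(1/(y + 1)) dy + ∫(2/(y + 3)) dy.
Step 2. Evaluate the standard form [assuming y > -1]: now log(y + 1) + ∫(2/(y + 3)) dy.
Step 3. Evaluate the standard form [assuming y > -3]: now log(y + 1) + 2*log(y + 3).
Answer: log(y + 1) + 2*log(y + 3).


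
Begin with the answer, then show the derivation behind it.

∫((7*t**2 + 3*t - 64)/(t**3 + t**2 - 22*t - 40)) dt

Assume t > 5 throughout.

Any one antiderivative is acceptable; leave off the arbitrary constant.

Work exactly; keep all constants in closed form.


The answer is 2*log(t - 5) + 3*log(t + 2) + 2*log(t + 4).
Step 1. Decompose ∫((7*t**2 + 3*t - 64)/(t**3 + t**2 - 22*t - 40)) dt by partial fractions, (7*t**2 + 3*t - 64)/(t**3 + t**2 - 22*t - 40) = 2/(t + 4) + 3/(t + 2) + 2/(t - 5): now ∫(2/(t - 5)) dt + ∫(3/(t + 2)) dt + ∫(2/(t + 4)) dt.
Step 2. Evaluate the standard form [assuming t > -2]: now 3*log(t + 2) + ∫(2/(t - 5)) dt + ∫(2/(t + 4)) dt.
Step 3. Evaluate the standard form [assuming t > -4]: now 3*log(t + 2) + 2*log(t + 4) + ∫(2/(t - 5)) dt.
Step 4. Evaluate the standard form [assuming t > 5]: now 2*log(t - 5) + 3*log(t + 2) + 2*log(t + 4).
Answer: 2*log(t - 5) + 3*log(t + 2) + 2*log(t + 4).


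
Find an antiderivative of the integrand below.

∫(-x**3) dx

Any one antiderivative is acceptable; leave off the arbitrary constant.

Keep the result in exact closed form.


Answer: -x**4/4.


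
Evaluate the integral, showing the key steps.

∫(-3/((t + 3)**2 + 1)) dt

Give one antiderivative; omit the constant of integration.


Step 1. Substitute u = t + 3, turning ∫(-3/((t + 3)**2 + 1)) dt into ∫(-3/(u**2 + 1)) du: now ∫(-3/(u**2 + 1)) du.
Step 2. Evaluate the standard form: now -3*atan(u).
Step 3. Substitute back u = t + 3: now -3*atan(t + 3).
Answer: -3*atan(t + 3).


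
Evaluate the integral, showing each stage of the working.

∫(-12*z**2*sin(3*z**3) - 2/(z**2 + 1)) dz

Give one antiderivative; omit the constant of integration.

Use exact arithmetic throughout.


Step 1. Rewrite: now ∫(-12*z**2*sin(3*z**3)) dz + ∫(-2/(z**2 + 1)) dz.
Step 2. Evaluate the standard form: now -2*atan(z) + ∫(-12*z**2*sin(3*z**3)) dz.
Step 3. Substitute u = z**3, turning ∫(-12*z**2*sin(3*z**3)) dz into ∫(-4*sin(3*u)) du: now -2*atan(z) + ∫(-4*sin(3*u)) du.
Step 4. Evaluate the standard form: now 4*cos(3*u)/3 - 2*atan(z).
Step 5. Substitute back u = z**3: now 4*cos(3*z**3)/3 - 2*atan(z).
Answer: 4*cos(3*z**3)/3 - 2*atan(z).


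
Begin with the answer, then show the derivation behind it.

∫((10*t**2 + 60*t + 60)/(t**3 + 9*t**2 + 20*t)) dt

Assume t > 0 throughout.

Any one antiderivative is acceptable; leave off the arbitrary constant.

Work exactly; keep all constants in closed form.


The answer is 3*log(t) + 5*log(t + 4) + 2*log(t + 5).
Step 1. Decompose ∫((10*t**2 + 60*t + 60)/(t**3 + 9*t**2 + 20*t)) dt by partial fractions, (10*t**2 + 60*t + 60)/(t**3 + 9*t**2 + 20*t) = 2/(t + 5) + 5/(t + 4) + 3/t: now ∫(3/t) dt + ∫(5/(t + 4)) dt + ∫(2/(t + 5)) dt.
Step 2. Evaluate the standard form [assuming t > 0]: now 3*log(t) + ∫(5/(t + 4)) dt + ∫(2/(t + 5)) dt.
Step 3. Evaluate the standard form [assuming t > -4]: now 3*log(t) + 5*log(t + 4) + ∫(2/(t + 5)) dt.
Step 4. Evaluate the standard form [assuming t > -5]: now 3*log(t) + 5*log(t + 4) + 2*log(t + 5).
Answer: 3*log(t) + 5*log(t + 4) + 2*log(t + 5).


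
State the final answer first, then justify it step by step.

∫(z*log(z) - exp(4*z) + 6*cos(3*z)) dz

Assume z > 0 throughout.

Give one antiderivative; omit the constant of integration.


The answer is z**2*log(z)/2 - z**2/4 - exp(4*z)/4 + 2*sin(3*z).
Step 1. Rewrite: now ∫(z*log(z)) dz + ∫(-exp(4*z)) dz + ∫(6*cos(3*z)) dz.
Step 2. Integrate ∫(z*log(z)) dz by parts with u = log(z), dv = (z) dz, so v = z**2/2 [assuming z > 0]: now z**2*log(z)/2 + ∫(-z/2) dz + ∫(-exp(4*z)) dz + ∫(6*cos(3*z)) dz.
Step 3. Evaluate the standard form: now z**2*log(z)/2 - z**2/4 + ∫(-exp(4*z)) dz + ∫(6*cos(3*z)) dz.
Step 4. Evaluate the standard form: now z**2*log(z)/2 - z**2/4 - exp(4*z)/4 + ∫(6*cos(3*z)) dz.
Step 5. Evaluate the standard form: now z**2*log(z)/2 - z**2/4 - exp(4*z)/4 + 2*sin(3*z).
Answer: z**2*log(z)/2 - z**2/4 - exp(4*z)/4 + 2*sin(3*z).


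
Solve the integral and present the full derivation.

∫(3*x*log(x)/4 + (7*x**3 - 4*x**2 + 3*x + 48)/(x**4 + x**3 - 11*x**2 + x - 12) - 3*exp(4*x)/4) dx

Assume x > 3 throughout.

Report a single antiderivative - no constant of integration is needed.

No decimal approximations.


Step 1. Rewrite: now ∫(3*x*log(x)/4) dx + ∫((7*x**3 - 4*x**2 + 3*x + 48)/(x**4 + x**3 - 11*x**2 + x - 12)) dx + ∫(-3*exp(4*x)/4) dx.
Step 2. Evaluate the standard form: now -3*exp(4*x)/16 + ∫(3*x*log(x)/4) dx + ∫((7*x**3 - 4*x**2 + 3*x + 48)/(x**4 + x**3 - 11*x**2 + x - 12)) dx.
Step 3. Integrate ∫(3*x*log(x)/4) dx by parts with u = log(x), dv = (3*x/4) dx, so v = 3*x**2/8 [assuming x > 0]: now 3*x**2*log(x)/8 - 3*exp(4*x)/16 + ∫(-3*x/8) dx + ∫((7*x**3 - 4*x**2 + 3*x + 48)/(x**4 + x**3 - 11*x**2 + x - 12)) dx.
Step 4. Evaluate the standard form: now 3*x**2*log(x)/8 - 3*x**2/16 - 3*exp(4*x)/16 + ∫((7*x**3 - 4*x**2 + 3*x + 48)/(x**4 + x**3 - 11*x**2 + x - 12)) dx.
Step 5. Decompose ∫((7*x**3 - 4*x**2 + 3*x + 48)/(x**4 + x**3 - 11*x**2 + x - 12)) dx by partial fractions, (7*x**3 - 4*x**2 + 3*x + 48)/(x**4 + x**3 - 11*x**2 + x - 12) = -4/(x**2 + 1) + 4/(x + 4) + 3/(x - 3): now 3*x**2*log(x)/8 - 3*x**2/16 - 3*exp(4*x)/16 + ∫(3/(x - 3)) dx + ∫(4/(x + 4)) dx + ∫(-4/(x**2 + 1)) dx.
Step 6. Evaluate the standard form [assuming x > -4]: now 3*x**2*log(x)/8 - 3*x**2/16 - 3*exp(4*x)/16 + 4*log(x + 4) + ∫(3/(x - 3)) dx + ∫(-4/(x**2 + 1)) dx.
Step 7. Evaluate the standard form [assuming x > 3]: now 3*x**2*log(x)/8 - 3*x**2/16 - 3*exp(4*x)/16 + 3*log(x - 3) + 4*log(x + 4) + ∫(-4/(x**2 + 1)) dx.
Step 8. Evaluate the standard form: now 3*x**2*log(x)/8 - 3*x**2/16 - 3*exp(4*x)/16 + 3*log(x - 3) + 4*log(x + 4) - 4*atan(x).
Answer: 3*x**2*log(x)/8 - 3*x**2/16 - 3*exp(4*x)/16 + 3*log(x - 3) + 4*log(x + 4) - 4*atan(x).


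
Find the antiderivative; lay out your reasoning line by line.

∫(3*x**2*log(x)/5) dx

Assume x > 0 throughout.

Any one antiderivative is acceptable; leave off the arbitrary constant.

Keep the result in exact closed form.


Step 1. Integrate ∫(3*x**2*log(x)/5) dx by parts with u = log(x), dv = (3*x**2/5) dx, so v = x**3/5 [assuming x > 0]: now x**3*log(x)/5 + ∫(-x**2/5) dx.
Step 2. Evaluate the standard form: now x**3*log(x)/5 - x**3/15.
Answer: x**3*log(x)/5 - x**3/15.


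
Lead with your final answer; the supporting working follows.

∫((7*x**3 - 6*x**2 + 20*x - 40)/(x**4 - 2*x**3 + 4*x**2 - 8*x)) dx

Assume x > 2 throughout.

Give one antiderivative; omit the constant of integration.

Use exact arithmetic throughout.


The answer is 5*log(x) + 2*log(x - 2) + 2*atan(x/2).
Step 1. Decompose ∫((7*x**3 - 6*x**2 + 20*x - 40)/(x**4 - 2*x**3 + 4*x**2 - 8*x)) dx by partial fractions, (7*x**3 - 6*x**2 + 20*x - 40)/(x**4 - 2*x**3 + 4*x**2 - 8*x) = 4/(x**2 + 4) + 2/(x - 2) + 5/x: now ∫(5/x) dx + ∫(2/(x - 2)) dx + ∫(4/(x**2 + 4)) dx.
Step 2. Evaluate the standard form [assuming x > 2]: now 2*log(x - 2) + ∫(5/x) dx + ∫(4/(x**2 + 4)) dx.
Step 3. Evaluate the standard form [assuming x > 0]: now 5*log(x) + 2*log(x - 2) + ∫(4/(x**2 + 4)) dx.
Step 4. Evaluate the standard form: now 5*log(x) + 2*log(x - 2) + 2*atan(x/2).
Answer: 5*log(x) + 2*log(x - 2) + 2*atan(x/2).


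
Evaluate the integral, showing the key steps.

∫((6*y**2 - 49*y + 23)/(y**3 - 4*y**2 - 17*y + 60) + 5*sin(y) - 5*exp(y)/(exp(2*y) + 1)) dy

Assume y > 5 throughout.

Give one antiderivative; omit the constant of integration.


Step 1. Rewrite: now ∫(-5*exp(y)/(exp(2*y) + 1)) dy + ∫((6*y**2 - 49*y + 23)/(y**3 - 4*y**2 - 17*y + 60)) dy + ∫(5*sin(y)) dy.
Step 2. Evaluate the standard form: now -5*cos(y) + ∫(-5*exp(y)/(exp(2*y) + 1)) dy + ∫((6*y**2 - 49*y + 23)/(y**3 - 4*y**2 - 17*y + 60)) dy.
Step 3. Decompose ∫((6*y**2 - 49*y + 23)/(y**3 - 4*y**2 - 17*y + 60)) dy by partial fractions, (6*y**2 - 49*y + 23)/(y**3 - 4*y**2 - 17*y + 60) = 5/(y + 4) + 5/(y - 3) - 4/(y - 5): now -5*cos(y) + ∫(-5*exp(y)/(exp(2*y) + 1)) dy + ∫(-4/(y - 5)) dy + ∫(5/(y - 3)) dy + ∫(5/(y + 4)) dy.
Step 4. Evaluate the standard form [assuming y > 3]: now 5*log(y - 3) - 5*cos(y) + ∫(-5*exp(y)/(exp(2*y) + 1)) dy + ∫(-4/(y - 5)) dy + ∫(5/(y + 4)) dy.
Step 5. Evaluate the standard form [assuming y > 5]: now -4*log(y - 5) + 5*log(y - 3) - 5*cos(y) + ∫(-5*exp(y)/(exp(2*y) + 1)) dy + ∫(5/(y + 4)) dy.
Step 6. Evaluate the standard form [assuming y > -4]: now -4*log(y - 5) + 5*log(y - 3) + 5*log(y + 4) - 5*cos(y) + ∫(-5*exp(y)/(exp(2*y) + 1)) dy.
Step 7. Substitute u = exp(y), turning ∫(-5*exp(y)/(exp(2*y) + 1)) dy into ∫(-5/(u**2 + 1)) du: now -4*log(y - 5) + 5*log(y - 3) + 5*log(y + 4) - 5*cos(y) + ∫(-5/(u**2 + 1)) du.
Step 8. Evaluate the standard form: now -4*log(y - 5) + 5*log(y - 3) + 5*log(y + 4) - 5*cos(y) - 5*atan(u).
Step 9. Substitute back u = exp(y): now -4*log(y - 5) + 5*log(y - 3) + 5*log(y + 4) - 5*cos(y) - 5*atan(exp(y)).
Answer: -4*log(y - 5) + 5*log(y - 3) + 5*log(y + 4) - 5*cos(y) - 5*atan(exp(y)).


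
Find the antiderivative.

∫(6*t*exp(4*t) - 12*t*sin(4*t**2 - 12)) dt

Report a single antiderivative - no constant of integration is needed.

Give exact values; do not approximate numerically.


Answer: 3*t*exp(4*t)/2 - 3*exp(4*t)/8 + 3*cos(4*t**2 - 12)/2.


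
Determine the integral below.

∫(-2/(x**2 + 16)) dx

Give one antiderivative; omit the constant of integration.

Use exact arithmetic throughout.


Answer: -atan(x/4)/2.


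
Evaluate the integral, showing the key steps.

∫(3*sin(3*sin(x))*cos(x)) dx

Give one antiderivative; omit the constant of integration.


Step 1. Substitute u = sin(x), turning ∫(3*sin(3*sin(x))*cos(x)) dx into ∫(3*sin(3*u)) du: now ∫(3*sin(3*u)) du.
Step 2. Evaluate the standard form: now -cos(3*u).
Step 3. Substitute back u = sin(x): now -cos(3*sin(x)).
Answer: -cos(3*sin(x)).


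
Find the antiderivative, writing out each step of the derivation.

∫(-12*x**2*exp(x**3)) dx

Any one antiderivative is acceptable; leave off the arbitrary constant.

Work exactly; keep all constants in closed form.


Step 1. Substitute u = x**3, turning ∫(-12*x**2*exp(x**3)) dx into ∫(-4*exp(u)) du: now ∫(-4*exp(u)) du.
Step 2. Evaluate the standard form: now -4*exp(u).
Step 3. Substitute back u = x**3: now -4*exp(x**3).
Answer: -4*exp(x**3).


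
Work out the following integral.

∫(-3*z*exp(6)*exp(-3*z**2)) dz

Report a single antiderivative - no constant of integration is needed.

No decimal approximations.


Answer: exp(6 - 3*z**2)/2.


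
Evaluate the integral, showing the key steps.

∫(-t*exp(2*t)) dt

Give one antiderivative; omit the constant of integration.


Step 1. Integrate ∫(-t*exp(2*t)) dt by parts with u = t, dv = (-exp(2*t)) dt, so v = -exp(2*t)/2: now -t*exp(2*t)/2 + ∫(exp(2*t)/2) dt.
Step 2. Evaluate the standard form: now -t*exp(2*t)/2 + exp(2*t)/4.
Answer: -t*exp(2*t)/2 + exp(2*t)/4.


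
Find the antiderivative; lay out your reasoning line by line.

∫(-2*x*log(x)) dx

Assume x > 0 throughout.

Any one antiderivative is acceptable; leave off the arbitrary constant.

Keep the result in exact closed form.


Step 1. Integrate ∫(-2*x*log(x)) dx by parts with u = log(x), dv = (-2*x) dx, so v = -x**2 [assuming x > 0]: now -x**2*log(x) + ∫(x) dx.
Step 2. Evaluate the standard form: now -x**2*log(x) + x**2/2.
Answer: -x**2*log(x) + x**2/2.


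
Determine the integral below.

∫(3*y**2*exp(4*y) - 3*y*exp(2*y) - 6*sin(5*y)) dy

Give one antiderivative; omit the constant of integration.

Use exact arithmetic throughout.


Answer: 3*y**2*exp(4*y)/4 - 3*y*exp(4*y)/8 - 3*y*exp(2*y)/2 + 3*exp(4*y)/32 + 3*exp(2*y)/4 + 6*cos(5*y)/5.


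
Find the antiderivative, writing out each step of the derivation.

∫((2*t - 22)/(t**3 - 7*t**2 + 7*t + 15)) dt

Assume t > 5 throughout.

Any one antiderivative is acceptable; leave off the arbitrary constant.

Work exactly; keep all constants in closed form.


Step 1. Decompose ∫((2*t - 22)/(t**3 - 7*t**2 + 7*t + 15)) dt by partial fractions, (2*t - 22)/(t**3 - 7*t**2 + 7*t + 15) = -1/(t + 1) + 2/(t - 3) - 1/(t - 5): now ∫(-1/(t - 5)) dt + ∫(2/(t - 3)) dt + ∫(-1/(t + 1)) dt.
Step 2. Evaluate the standard form [assuming t > 3]: now 2*log(t - 3) + ∫(-1/(t - 5)) dt + ∫(-1/(t + 1)) dt.
Step 3. Evaluate the standard form [assuming t > 5]: now -log(t - 5) + 2*log(t - 3) + ∫(-1/(t + 1)) dt.
Step 4. Evaluate the standard form [assuming t > -1]: now -log(t - 5) + 2*log(t - 3) - log(t + 1).
Answer: -log(t - 5) + 2*log(t - 3) - log(t + 1).


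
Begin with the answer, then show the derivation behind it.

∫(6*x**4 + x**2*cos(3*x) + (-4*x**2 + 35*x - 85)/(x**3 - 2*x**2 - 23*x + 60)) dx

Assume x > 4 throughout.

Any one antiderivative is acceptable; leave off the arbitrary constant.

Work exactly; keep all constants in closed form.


The answer is 6*x**5/5 + x**2*sin(3*x)/3 + 2*x*cos(3*x)/9 - log(x - 4) + 2*log(x - 3) - 5*log(x + 5) - 2*sin(3*x)/27.
Step 1. Rewrite: now ∫(6*x**4) dx + ∫(x**2*cos(3*x)) dx + ∫((-4*x**2 + 35*x - 85)/(x**3 - 2*x**2 - 23*x + 60)) dx.
Step 2. Decompose ∫((-4*x**2 + 35*x - 85)/(x**3 - 2*x**2 - 23*x + 60)) dx by partial fractions, (-4*x**2 + 35*x - 85)/(x**3 - 2*x**2 - 23*x + 60) = -5/(x + 5) + 2/(x - 3) - 1/(x - 4): now ∫(6*x**4) dx + ∫(x**2*cos(3*x)) dx + ∫(-1/(x - 4)) dx + ∫(2/(x - 3)) dx + ∫(-5/(x + 5)) dx.
Step 3. Evaluate the standard form [assuming x > -5]: now -5*log(x + 5) + ∫(6*x**4) dx + ∫(x**2*cos(3*x)) dx + ∫(-1/(x - 4)) dx + ∫(2/(x - 3)) dx.
Step 4. Evaluate the standard form [assuming x > 3]: now 2*log(x - 3) - 5*log(x + 5) + ∫(6*x**4) dx + ∫(x**2*cos(3*x)) dx + ∫(-1/(x - 4)) dx.
Step 5. Evaluate the standard form [assuming x > 4]: now -log(x - 4) + 2*log(x - 3) - 5*log(x + 5) + ∫(6*x**4) dx + ∫(x**2*cos(3*x)) dx.
Step 6. Integrate ∫(x**2*cos(3*x)) dx by parts with u = x**2, dv = (cos(3*x)) dx, so v = sin(3*x)/3: now x**2*sin(3*x)/3 - log(x - 4) + 2*log(x - 3) - 5*log(x + 5) + ∫(6*x**4) dx + ∫(-2*x*sin(3*x)/3) dx.
Step 7. Integrate ∫(-2*x*sin(3*x)/3) dx by parts with u = x, dv = (-2*sin(3*x)/3) dx, so v = 2*cos(3*x)/9: now x**2*sin(3*x)/3 + 2*x*cos(3*x)/9 - log(x - 4) + 2*log(x - 3) - 5*log(x + 5) + ∫(6*x**4) dx + ∫(-2*cos(3*x)/9) dx.
Step 8. Evaluate the standard form: now x**2*sin(3*x)/3 + 2*x*cos(3*x)/9 - log(x - 4) + 2*log(x - 3) - 5*log(x + 5) - 2*sin(3*x)/27 + ∫(6*x**4) dx.
Step 9. Evaluate the standard form: now 6*x**5/5 + x**2*sin(3*x)/3 + 2*x*cos(3*x)/9 - log(x - 4) + 2*log(x - 3) - 5*log(x + 5) - 2*sin(3*x)/27.
Answer: 6*x**5/5 + x**2*sin(3*x)/3 + 2*x*cos(3*x)/9 - log(x - 4) + 2*log(x - 3) - 5*log(x + 5) - 2*sin(3*x)/27.


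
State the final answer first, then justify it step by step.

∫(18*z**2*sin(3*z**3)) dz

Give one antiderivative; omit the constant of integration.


The answer is -2*cos(3*z**3).
Step 1. Substitute u = z**3, turning ∫(18*z**2*sin(3*z**3)) dz into ∫(6*sin(3*u)) du: now ∫(6*sin(3*u)) du.
Step 2. Evaluate the standard form: now -2*cos(3*u).
Step 3. Substitute back u = z**3: now -2*cos(3*z**3).
Answer: -2*cos(3*z**3).


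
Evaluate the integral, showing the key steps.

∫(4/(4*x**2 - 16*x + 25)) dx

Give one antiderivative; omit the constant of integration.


Step 1. Substitute u = 4 - 2*x, turning ∫(4/(4*x**2 - 16*x + 25)) dx into ∫(-2/(u**2 + 9)) du: now ∫(-2/(u**2 + 9)) du.
Step 2. Evaluate the standard form: now -2*atan(u/3)/3.
Step 3. Substitute back u = 4 - 2*x: now 2*atan(2*x/3 - 4/3)/3.
Answer: 2*atan(2*x/3 - 4/3)/3.


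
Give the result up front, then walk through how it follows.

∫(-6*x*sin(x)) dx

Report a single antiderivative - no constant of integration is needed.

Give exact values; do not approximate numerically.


The answer is 6*x*cos(x) - 6*sin(x).
Step 1. Integrate ∫(-6*x*sin(x)) dx by parts with u = x, dv = (-6*sin(x)) dx, so v = 6*cos(x): now 6*x*cos(x) + ∫(-6*cos(x)) dx.
Step 2. Evaluate the standard form: now 6*x*cos(x) - 6*sin(x).
Answer: 6*x*cos(x) - 6*sin(x).


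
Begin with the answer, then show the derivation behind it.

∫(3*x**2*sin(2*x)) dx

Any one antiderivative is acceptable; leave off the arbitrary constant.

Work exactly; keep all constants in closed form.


The answer is -3*x**2*cos(2*x)/2 + 3*x*sin(2*x)/2 + 3*cos(2*x)/4.
Step 1. Integrate ∫(3*x**2*sin(2*x)) dx by parts with u = x**2, dv = (3*sin(2*x)) dx, so v = -3*cos(2*x)/2: now -3*x**2*cos(2*x)/2 + ∫(3*x*cos(2*x)) dx.
Step 2. Integrate ∫(3*x*cos(2*x)) dx by parts with u = x, dv = (3*cos(2*x)) dx, so v = 3*sin(2*x)/2: now -3*x**2*cos(2*x)/2 + 3*x*sin(2*x)/2 + ∫(-3*sin(2*x)/2) dx.
Step 3. Evaluate the standard form: now -3*x**2*cos(2*x)/2 + 3*x*sin(2*x)/2 + 3*cos(2*x)/4.
Answer: -3*x**2*cos(2*x)/2 + 3*x*sin(2*x)/2 + 3*cos(2*x)/4.


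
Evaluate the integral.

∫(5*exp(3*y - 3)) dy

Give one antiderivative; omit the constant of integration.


Answer: 5*exp(3*y - 3)/3.


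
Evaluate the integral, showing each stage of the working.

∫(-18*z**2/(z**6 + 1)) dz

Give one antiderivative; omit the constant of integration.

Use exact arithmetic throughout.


Step 1. Substitute u = z**3, turning ∫(-18*z**2/(z**6 + 1)) dz into ∫(-6/(u**2 + 1)) du: now ∫(-6/(u**2 + 1)) du.
Step 2. Evaluate the standard form: now -6*atan(u).
Step 3. Substitute back u = z**3: now -6*atan(z**3).
Answer: -6*atan(z**3).


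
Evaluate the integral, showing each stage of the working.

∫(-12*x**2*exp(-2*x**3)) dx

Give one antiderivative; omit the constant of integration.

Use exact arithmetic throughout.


Step 1. Substitute u = x**3, turning ∫(-12*x**2*exp(-2*x**3)) dx into ∫(-4*exp(-2*u)) du: now ∫(-4*exp(-2*u)) du.
Step 2. Evaluate the standard form: now 2*exp(-2*u).
Step 3. Substitute back u = x**3: now 2*exp(-2*x**3).
Answer: 2*exp(-2*x**3).


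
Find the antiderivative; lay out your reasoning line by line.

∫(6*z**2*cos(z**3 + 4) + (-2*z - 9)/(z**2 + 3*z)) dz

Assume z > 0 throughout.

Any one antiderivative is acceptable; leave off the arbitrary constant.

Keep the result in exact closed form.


Step 1. Rewrite: now ∫(6*z**2*cos(z**3 + 4)) dz + ∫((-2*z - 9)/(z**2 + 3*z)) dz.
Step 2. Decompose ∫((-2*z - 9)/(z**2 + 3*z)) dz by partial fractions, (-2*z - 9)/(z**2 + 3*z) = 1/(z + 3) - 3/z: now ∫(-3/z) dz + ∫(6*z**2*cos(z**3 + 4)) dz + ∫(1/(z + 3)) dz.
Step 3. Evaluate the standard form [assuming z > 0]: now -3*log(z) + ∫(6*z**2*cos(z**3 + 4)) dz + ∫(1/(z + 3)) dz.
Step 4. Evaluate the standard form [assuming z > -3]: now -3*log(z) + log(z + 3) + ∫(6*z**2*cos(z**3 + 4)) dz.
Step 5. Substitute u = z**3 + 4, turning ∫(6*z**2*cos(z**3 + 4)) dz into ∫(2*cos(u)) du: now -3*log(z) + log(z + 3) + ∫(2*cos(u)) du.
Step 6. Evaluate the standard form: now -3*log(z) + log(z + 3) + 2*sin(u).
Step 7. Substitute back u = z**3 + 4: now -3*log(z) + log(z + 3) + 2*sin(z**3 + 4).
Answer: -3*log(z) + log(z + 3) + 2*sin(z**3 + 4).


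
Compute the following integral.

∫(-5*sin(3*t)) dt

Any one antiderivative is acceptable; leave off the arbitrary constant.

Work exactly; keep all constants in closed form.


Answer: 5*cos(3*t)/3.


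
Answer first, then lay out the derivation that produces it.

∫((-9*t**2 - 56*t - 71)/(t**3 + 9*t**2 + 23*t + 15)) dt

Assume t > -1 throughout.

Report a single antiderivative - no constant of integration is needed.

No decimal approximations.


The answer is -3*log(t + 1) - 4*log(t + 3) - 2*log(t + 5).
Step 1. Decompose ∫((-9*t**2 - 56*t - 71)/(t**3 + 9*t**2 + 23*t + 15)) dt by partial fractions, (-9*t**2 - 56*t - 71)/(t**3 + 9*t**2 + 23*t + 15) = -2/(t + 5) - 4/(t + 3) - 3/(t + 1): now ∫(-3/(t + 1)) dt + ∫(-4/(t + 3)) dt + ∫(-2/(t + 5)) dt.
Step 2. Evaluate the standard form [assuming t > -1]: now -3*log(t + 1) + ∫(-4/(t + 3)) dt + ∫(-2/(t + 5)) dt.
Step 3. Evaluate the standard form [assuming t > -5]: now -3*log(t + 1) - 2*log(t + 5) + ∫(-4/(t + 3)) dt.
Step 4. Evaluate the standard form [assuming t > -3]: now -3*log(t + 1) - 4*log(t + 3) - 2*log(t + 5).
Answer: -3*log(t + 1) - 4*log(t + 3) - 2*log(t + 5).


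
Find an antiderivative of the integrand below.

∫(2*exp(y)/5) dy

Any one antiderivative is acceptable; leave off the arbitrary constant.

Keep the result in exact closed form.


Answer: 2*exp(y)/5.


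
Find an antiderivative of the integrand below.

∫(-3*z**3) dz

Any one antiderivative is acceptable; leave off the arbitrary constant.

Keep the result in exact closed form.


Answer: -3*z**4/4.


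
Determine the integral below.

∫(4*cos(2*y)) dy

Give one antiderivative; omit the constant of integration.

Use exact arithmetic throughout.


Answer: 2*sin(2*y).


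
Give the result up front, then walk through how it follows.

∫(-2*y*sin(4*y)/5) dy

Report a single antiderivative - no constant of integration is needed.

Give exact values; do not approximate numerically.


The answer is y*cos(4*y)/10 - sin(4*y)/40.
Step 1. Integrate ∫(-2*y*sin(4*y)/5) dy by parts with u = y, dv = (-2*sin(4*y)/5) dy, so v = cos(4*y)/10: now y*cos(4*y)/10 + ∫(-cos(4*y)/10) dy.
Step 2. Evaluate the standard form: now y*cos(4*y)/10 - sin(4*y)/40.
Answer: y*cos(4*y)/10 - sin(4*y)/40.


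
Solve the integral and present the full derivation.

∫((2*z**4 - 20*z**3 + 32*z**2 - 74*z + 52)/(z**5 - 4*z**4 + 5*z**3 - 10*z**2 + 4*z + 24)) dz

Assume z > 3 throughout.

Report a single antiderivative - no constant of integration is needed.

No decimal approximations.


Step 1. Decompose ∫((2*z**4 - 20*z**3 + 32*z**2 - 74*z + 52)/(z**5 - 4*z**4 + 5*z**3 - 10*z**2 + 4*z + 24)) dz by partial fractions, (2*z**4 - 20*z**3 + 32*z**2 - 74*z + 52)/(z**5 - 4*z**4 + 5*z**3 - 10*z**2 + 4*z + 24) = -2/(z**2 + 4) + 3/(z + 1) + 4/(z - 2) - 5/(z - 3): now ∫(-5/(z - 3)) dz + ∫(4/(z - 2)) dz + ∫(3/(z + 1)) dz + ∫(-2/(z**2 + 4)) dz.
Step 2. Evaluate the standard form [assuming z > -1]: now 3*log(z + 1) + ∫(-5/(z - 3)) dz + ∫(4/(z - 2)) dz + ∫(-2/(z**2 + 4)) dz.
Step 3. Evaluate the standard form [assuming z > 3]: now -5*log(z - 3) + 3*log(z + 1) + ∫(4/(z - 2)) dz + ∫(-2/(z**2 + 4)) dz.
Step 4. Evaluate the standard form [assuming z > 2]: now -5*log(z - 3) + 4*log(z - 2) + 3*log(z + 1) + ∫(-2/(z**2 + 4)) dz.
Step 5. Evaluate the standard form: now -5*log(z - 3) + 4*log(z - 2) + 3*log(z + 1) - atan(z/2).
Answer: -5*log(z - 3) + 4*log(z - 2) + 3*log(z + 1) - atan(z/2).


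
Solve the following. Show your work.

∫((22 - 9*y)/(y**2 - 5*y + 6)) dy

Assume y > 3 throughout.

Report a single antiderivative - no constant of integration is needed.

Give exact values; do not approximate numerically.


Step 1. Decompose ∫((22 - 9*y)/(y**2 - 5*y + 6)) dy by partial fractions, (22 - 9*y)/(y**2 - 5*y + 6) = -4/(y - 2) - 5/(y - 3): now ∫(-5/(y - 3)) dy + ∫(-4/(y - 2)) dy.
Step 2. Evaluate the standard form [assuming y > 3]: now -5*log(y - 3) + ∫(-4/(y - 2)) dy.
Step 3. Evaluate the standard form [assuming y > 2]: now -5*log(y - 3) - 4*log(y - 2).
Answer: -5*log(y - 3) - 4*log(y - 2).


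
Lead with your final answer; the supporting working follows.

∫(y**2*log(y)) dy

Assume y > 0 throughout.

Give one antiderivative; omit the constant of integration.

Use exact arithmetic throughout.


The answer is y**3*log(y)/3 - y**3/9.
Step 1. Integrate ∫(y**2*log(y)) dy by parts with u = log(y), dv = (y**2) dy, so v = y**3/3 [assuming y > 0]: now y**3*log(y)/3 + ∫(-y**2/3) dy.
Step 2. Evaluate the standard form: now y**3*log(y)/3 - y**3/9.
Answer: y**3*log(y)/3 - y**3/9.


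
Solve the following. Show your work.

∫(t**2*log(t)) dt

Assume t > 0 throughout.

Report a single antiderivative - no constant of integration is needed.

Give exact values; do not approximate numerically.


Step 1. Integrate ∫(t**2*log(t)) dt by parts with u = log(t), dv = (t**2) dt, so v = t**3/3 [assuming t > 0]: now t**3*log(t)/3 + ∫(-t**2/3) dt.
Step 2. Evaluate the standard form: now t**3*log(t)/3 - t**3/9.
Answer: t**3*log(t)/3 - t**3/9.


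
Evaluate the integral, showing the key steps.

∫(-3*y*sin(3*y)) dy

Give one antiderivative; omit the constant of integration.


Step 1. Integrate ∫(-3*y*sin(3*y)) dy by parts with u = y, dv = (-3*sin(3*y)) dy, so v = cos(3*y): now y*cos(3*y) + ∫(-cos(3*y)) dy.
Step 2. Evaluate the standard form: now y*cos(3*y) - sin(3*y)/3.
Answer: y*cos(3*y) - sin(3*y)/3.


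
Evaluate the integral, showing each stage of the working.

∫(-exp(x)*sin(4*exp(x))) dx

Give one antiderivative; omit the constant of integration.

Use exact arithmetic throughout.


Step 1. Substitute u = exp(x), turning ∫(-exp(x)*sin(4*exp(x))) dx into ∫(-sin(4*u)) du: now ∫(-sin(4*u)) du.
Step 2. Evaluate the standard form: now cos(4*u)/4.
Step 3. Substitute back u = exp(x): now cos(4*exp(x))/4.
Answer: cos(4*exp(x))/4.


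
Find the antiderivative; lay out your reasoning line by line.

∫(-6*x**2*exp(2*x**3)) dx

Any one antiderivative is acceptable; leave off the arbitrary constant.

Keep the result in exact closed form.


Step 1. Substitute u = x**3, turning ∫(-6*x**2*exp(2*x**3)) dx into ∫(-2*exp(2*u)) du: now ∫(-2*exp(2*u)) du.
Step 2. Evaluate the standard form: now -exp(2*u).
Step 3. Substitute back u = x**3: now -exp(2*x**3).
Answer: -exp(2*x**3).


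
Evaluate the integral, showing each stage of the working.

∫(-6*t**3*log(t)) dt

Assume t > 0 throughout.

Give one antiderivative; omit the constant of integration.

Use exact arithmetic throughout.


Step 1. Integrate ∫(-6*t**3*log(t)) dt by parts with u = log(t), dv = (-6*t**3) dt, so v = -3*t**4/2 [assuming t > 0]: now -3*t**4*log(t)/2 + ∫(3*t**3/2) dt.
Step 2. Evaluate the standard form: now -3*t**4*log(t)/2 + 3*t**4/8.
Answer: -3*t**4*log(t)/2 + 3*t**4/8.


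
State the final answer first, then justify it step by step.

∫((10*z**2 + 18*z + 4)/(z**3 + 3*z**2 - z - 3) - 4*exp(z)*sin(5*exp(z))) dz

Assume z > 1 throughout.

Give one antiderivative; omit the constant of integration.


The answer is 4*log(z - 1) + log(z + 1) + 5*log(z + 3) + 4*cos(5*exp(z))/5.
Step 1. Rewrite: now ∫((10*z**2 + 18*z + 4)/(z**3 + 3*z**2 - z - 3)) dz + ∫(-4*exp(z)*sin(5*exp(z))) dz.
Step 2. Decompose ∫((10*z**2 + 18*z + 4)/(z**3 + 3*z**2 - z - 3)) dz by partial fractions, (10*z**2 + 18*z + 4)/(z**3 + 3*z**2 - z - 3) = 5/(z + 3) + 1/(z + 1) + 4/(z - 1): now ∫(-4*exp(z)*sin(5*exp(z))) dz + ∫(4/(z - 1)) dz + ∫(1/(z + 1)) dz + ∫(5/(z + 3)) dz.
Step 3. Evaluate the standard form [assuming z > 1]: now 4*log(z - 1) + ∫(-4*exp(z)*sin(5*exp(z))) dz + ∫(1/(z + 1)) dz + ∫(5/(z + 3)) dz.
Step 4. Evaluate the standard form [assuming z > -1]: now 4*log(z - 1) + log(z + 1) + ∫(-4*exp(z)*sin(5*exp(z))) dz + ∫(5/(z + 3)) dz.
Step 5. Evaluate the standard form [assuming z > -3]: now 4*log(z - 1) + log(z + 1) + 5*log(z + 3) + ∫(-4*exp(z)*sin(5*exp(z))) dz.
Step 6. Substitute u = exp(z), turning ∫(-4*exp(z)*sin(5*exp(z))) dz into ∫(-4*sin(5*u)) du: now 4*log(z - 1) + log(z + 1) + 5*log(z + 3) + ∫(-4*sin(5*u)) du.
Step 7. Evaluate the standard form: now 4*log(z - 1) + log(z + 1) + 5*log(z + 3) + 4*cos(5*u)/5.
Step 8. Substitute back u = exp(z): now 4*log(z - 1) + log(z + 1) + 5*log(z + 3) + 4*cos(5*exp(z))/5.
Answer: 4*log(z - 1) + log(z + 1) + 5*log(z + 3) + 4*cos(5*exp(z))/5.
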